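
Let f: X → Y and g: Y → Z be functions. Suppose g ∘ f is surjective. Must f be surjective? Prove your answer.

not surjective

No. Take X = {1}, Y = {1, 2, 3, 4}, Z = {1}, f(a) = 1 for every a ∈ X, and g(b) = 1 for every b ∈ Y.
Then g ∘ f is surjective onto {1}, but 4 ∈ Y has no preimage under f, so f is not surjective.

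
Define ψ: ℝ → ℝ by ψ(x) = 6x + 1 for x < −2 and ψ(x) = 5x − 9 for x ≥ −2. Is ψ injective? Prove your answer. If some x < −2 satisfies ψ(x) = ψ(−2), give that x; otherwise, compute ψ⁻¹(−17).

-10/3

Both pieces are strictly increasing (slopes 6 and 5), so each is injective on its own interval.
The left piece maps (−∞, −2) onto (−∞, −11); the right piece maps [−2, ∞) onto [−19, ∞).
These images overlap. In particular ψ(−2) = −19 (right piece), and solving 6x + 1 = −19 on the left piece gives x = −10/3 < −2.
So ψ(−10/3) = ψ(−2) with −10/3 ≠ −2, and ψ is not injective. This x = −10/3 is the requested value below −2.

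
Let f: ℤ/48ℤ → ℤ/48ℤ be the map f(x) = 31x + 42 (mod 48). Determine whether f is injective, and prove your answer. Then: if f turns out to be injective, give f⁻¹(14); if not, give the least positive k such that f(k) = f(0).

Recall: injectivity means: for all s, t in the domain, f(s) = f(t) implies s = t.
Suppose f(s) = f(t) in ℤ/48ℤ. Then 31s + 42 ≡ 31t + 42 (mod 48), thus 31(s − t) ≡ 0 (mod 48).
Since gcd(31, 48) = 1, 31 is invertible modulo 48, therefore s − t ≡ 0 (mod 48), i.e. s = t.
So f is injective.
We now compute 31⁻¹ mod 48 explicitly. Euclid's algorithm: 48 = 1·31 + 17, 31 = 1·17 + 14, 17 = 1·14 + 3, 14 = 4·3 + 2, 3 = 1·2 + 1; back-substituting gives 1 = 31·31 − 20·48, so 31⁻¹ ≡ 31 (mod 48).
Since f is injective, we compute f⁻¹(14): solve 31x + 42 ≡ 14 (mod 48), i.e. 31x ≡ 20 (mod 48).
Multiplying by 31⁻¹ = 31 gives x ≡ 31·20 = 620 = 12·48 + 44 ≡ 44 (mod 48).
Check: f(44) = 31·44 + 42 = 1406 = 29·48 + 14 ≡ 14 (mod 48).

44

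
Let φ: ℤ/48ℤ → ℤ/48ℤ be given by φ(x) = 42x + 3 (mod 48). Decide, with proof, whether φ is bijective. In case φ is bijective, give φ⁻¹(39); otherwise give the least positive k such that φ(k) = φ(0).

8

Recall that φ is injective if φ(u) = φ(v) implies u = v.
We have gcd(42, 48) = 6 > 1. Taking u = 0 and v = 8: φ(0) = 3 and φ(8) = 42·8 + 3 = 339 ≡ 3 (mod 48).
So φ(0) = φ(8) while 0 ≠ 8, thus φ is not injective, hence not bijective.
Since φ is not bijective, we find the least positive k with φ(k) = φ(0): this means 42k ≡ 0 (mod 48), i.e. 48 ∣ 42k. Since gcd(42, 48) = 6, dividing through by 6 this holds exactly when 8 ∣ 7k, and as gcd(7, 8) = 1, exactly when 8 ∣ k.
The smallest positive such k is 8.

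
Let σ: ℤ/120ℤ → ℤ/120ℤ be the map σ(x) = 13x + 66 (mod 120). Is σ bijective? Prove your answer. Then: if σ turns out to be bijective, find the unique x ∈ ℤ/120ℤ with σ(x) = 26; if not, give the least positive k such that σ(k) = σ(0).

Recall: injectivity means: for all u, v in the domain, σ(u) = σ(v) implies u = v.
Suppose σ(u) = σ(v) in ℤ/120ℤ. Then 13u + 66 ≡ 13v + 66 (mod 120), therefore 13(u − v) ≡ 0 (mod 120).
Since gcd(13, 120) = 1, 13 is invertible modulo 120, so u − v ≡ 0 (mod 120), i.e. u = v.
We now compute 13⁻¹ mod 120 explicitly. Euclid's algorithm: 120 = 9·13 + 3, 13 = 4·3 + 1; back-substituting gives 1 = 37·13 − 4·120, so 13⁻¹ ≡ 37 (mod 120).
For any y ∈ ℤ/120ℤ, x = 37(y − 66) mod 120 satisfies σ(x) = 13·37(y − 66) + 66 ≡ y (since 13·37 ≡ 1 mod 120). So every y has a preimage.
Therefore σ is bijective.
Since σ is bijective, we find σ⁻¹(26): we need 13x ≡ 26 − 66 ≡ 80 (mod 120). Using 13⁻¹ = 37: x ≡ 37·80 = 2960 = 24·120 + 80, so x = 80.
Check: σ(80) = 13·80 + 66 = 1106 = 9·120 + 26 ≡ 26 (mod 120).

80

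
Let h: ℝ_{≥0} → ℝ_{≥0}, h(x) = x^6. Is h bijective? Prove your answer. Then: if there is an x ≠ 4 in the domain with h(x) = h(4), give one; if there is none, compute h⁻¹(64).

On ℝ_{≥0}, x ↦ x^6 is strictly increasing (injective) and for any y ∈ ℝ_{≥0} the 6th root y^{1/6} lies in ℝ_{≥0} (surjective). So h is bijective.
Since x ↦ x^6 is strictly increasing on ℝ_{≥0}, it is injective there, so no x ≠ 4 in the domain has h(x) = h(4). We therefore compute h⁻¹(64) = 64^{1/6} = 2 (indeed 2^6 = 64).

2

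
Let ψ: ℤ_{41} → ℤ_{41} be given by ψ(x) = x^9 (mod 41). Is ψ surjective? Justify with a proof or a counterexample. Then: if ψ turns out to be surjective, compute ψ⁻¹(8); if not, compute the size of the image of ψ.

5

Since 41 is prime, the nonzero elements of ℤ_{41} form a cyclic group of order 40.
As gcd(9, 40) = 1, raising to the 9th power is a bijection on this group: if a^9 ≡ b^9 then (ab^{−1})^9 = 1, and the only element of order dividing gcd(9, 40) = 1 is 1, so a = b.
With ψ(0) = 0 this makes ψ injective on all of ℤ_{41}, hence bijective (finite equal-size domain and codomain). In particular ψ is surjective.
Since ψ is surjective, we find the preimage of 8. The inverse of x ↦ x^9 on (ℤ_{41})^× is x ↦ x^9, because 9·9 = 81 = 2·40 + 1 ≡ 1 (mod 40) and x^{40} = 1 for x ≠ 0 (Fermat). So ψ⁻¹(8) = 8^9 mod 41.
Repeated squaring mod 41: 8^1 ≡ 8, 8^2 ≡ 8² = 64 ≡ 23, 8^4 ≡ 23² = 529 ≡ 37, 8^8 ≡ 37² = 1369 ≡ 16. Since 9 = 8 + 1, 8^9 ≡ 16·8: 16·8 = 128 ≡ 5. So 8^9 ≡ 5 (mod 41).
Hence ψ⁻¹(8) = 5.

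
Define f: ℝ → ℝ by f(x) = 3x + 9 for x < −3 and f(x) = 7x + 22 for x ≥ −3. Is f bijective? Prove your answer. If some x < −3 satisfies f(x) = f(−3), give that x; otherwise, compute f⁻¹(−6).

Both pieces are strictly increasing (slopes 3 and 7), so each is injective on its own interval.
The left piece maps (−∞, −3) onto (−∞, 0); the right piece maps [−3, ∞) onto [1, ∞).
The images leave a gap (0 has no preimage), so f is not surjective, hence not bijective.
Because the two images are disjoint, no x < −3 has f(x) = f(−3), so we compute f⁻¹(−6): −6 lies in (−∞, 0), so solve 3x + 9 = −6: x = (−6 − 9)/3 = −5.

-5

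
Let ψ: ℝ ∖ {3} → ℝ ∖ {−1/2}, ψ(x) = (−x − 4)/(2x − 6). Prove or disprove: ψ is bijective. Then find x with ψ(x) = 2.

Suppose ψ(u) = ψ(v). Cross-multiplying: (−u − 4)(2v − 6) = (−v − 4)(2u − 6).
Expanding both sides and cancelling the symmetric terms leaves 14·(u − v) = 0. Since 14 ≠ 0, u = v. So ψ is injective.
For any y ≠ −1/2, solving y(2x − 6) = −x − 4 for x gives a well-defined x ≠ 3. So ψ is surjective.
Thus ψ is bijective.
Solving ψ(x) = 2: cross-multiplying gives −x − 4 = 2(2x − 6), which rearranges to −5x = −8, so x = 8/5.

8/5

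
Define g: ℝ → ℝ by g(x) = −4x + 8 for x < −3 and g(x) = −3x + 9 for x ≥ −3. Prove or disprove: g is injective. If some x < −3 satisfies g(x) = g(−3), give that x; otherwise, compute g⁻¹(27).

Both pieces are strictly decreasing (slopes −4 and −3), so each is injective on its own interval.
The left piece maps (−∞, −3) onto (20, ∞); the right piece maps [−3, ∞) onto (−∞, 18].
These images are disjoint, so no value is attained by both pieces. Therefore g is injective.
Because the two images are disjoint, no x < −3 has g(x) = g(−3), so we compute g⁻¹(27): 27 lies in (20, ∞), so solve −4x + 8 = 27: x = (27 − 8)/(−4) = −19/4.

-19/4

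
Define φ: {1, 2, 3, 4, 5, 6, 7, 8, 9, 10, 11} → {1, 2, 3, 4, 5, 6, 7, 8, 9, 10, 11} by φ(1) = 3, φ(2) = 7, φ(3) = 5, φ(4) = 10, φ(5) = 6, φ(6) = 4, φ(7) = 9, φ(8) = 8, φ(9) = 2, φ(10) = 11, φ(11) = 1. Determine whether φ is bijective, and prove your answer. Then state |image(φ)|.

11

The values 3, 7, 5, 10, 6, 4, 9, 8, 2, 11, 1 are a permutation of {1, 2, 3, 4, 5, 6, 7, 8, 9, 10, 11}: each element appears exactly once.
So φ is injective and surjective, hence bijective.
The image of φ is {1, 2, 3, 4, 5, 6, 7, 8, 9, 10, 11}, which has 11 elements.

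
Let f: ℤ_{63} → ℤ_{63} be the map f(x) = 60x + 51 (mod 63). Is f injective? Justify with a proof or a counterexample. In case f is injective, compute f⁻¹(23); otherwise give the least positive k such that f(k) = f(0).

21

Recall: injectivity means: for all a, b in the domain, f(a) = f(b) implies a = b.
We have gcd(60, 63) = 3 > 1. Taking a = 0 and b = 21: f(0) = 51 and f(21) = 60·21 + 51 = 1311 ≡ 51 (mod 63).
So f(0) = f(21) while 0 ≠ 21, so f is not injective.
Since f is not injective, we find the least positive k with f(k) = f(0): this means 60k ≡ 0 (mod 63), i.e. 63 ∣ 60k. Since gcd(60, 63) = 3, dividing through by 3 this holds exactly when 21 ∣ 20k, and as gcd(20, 21) = 1, exactly when 21 ∣ k.
The smallest positive such k is 21.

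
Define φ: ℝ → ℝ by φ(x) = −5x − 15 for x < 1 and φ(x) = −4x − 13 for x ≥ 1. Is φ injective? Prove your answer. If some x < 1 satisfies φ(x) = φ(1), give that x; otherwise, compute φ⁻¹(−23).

2/5

Both pieces are strictly decreasing (slopes −5 and −4), so each is injective on its own interval.
The left piece maps (−∞, 1) onto (−20, ∞); the right piece maps [1, ∞) onto (−∞, −17].
These images overlap. In particular φ(1) = −17 (right piece), and solving −5x − 15 = −17 on the left piece gives x = 2/5 < 1.
So φ(2/5) = φ(1) with 2/5 ≠ 1, and φ is not injective. This x = 2/5 is the requested value below 1.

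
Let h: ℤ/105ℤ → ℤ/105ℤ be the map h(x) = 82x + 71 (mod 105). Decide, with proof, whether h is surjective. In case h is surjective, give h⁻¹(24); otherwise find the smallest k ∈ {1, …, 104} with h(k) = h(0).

Since gcd(82, 105) = 1, 82 is invertible modulo 105. Euclid's algorithm: 105 = 1·82 + 23, 82 = 3·23 + 13, 23 = 1·13 + 10, 13 = 1·10 + 3, 10 = 3·3 + 1; back-substituting gives 1 = 73·82 − 57·105, so 82⁻¹ ≡ 73 (mod 105).
For any y ∈ ℤ/105ℤ, x = 73(y − 71) mod 105 satisfies h(x) = 82·73(y − 71) + 71 ≡ y (since 82·73 ≡ 1 mod 105). So every y has a preimage.
Hence h is surjective.
Since h is surjective, we compute h⁻¹(24): solve 82x + 71 ≡ 24 (mod 105), i.e. 82x ≡ 58 (mod 105).
Multiplying by 82⁻¹ = 73 gives x ≡ 73·58 = 4234 = 40·105 + 34 ≡ 34 (mod 105).
Check: h(34) = 82·34 + 71 = 2859 = 27·105 + 24 ≡ 24 (mod 105).

34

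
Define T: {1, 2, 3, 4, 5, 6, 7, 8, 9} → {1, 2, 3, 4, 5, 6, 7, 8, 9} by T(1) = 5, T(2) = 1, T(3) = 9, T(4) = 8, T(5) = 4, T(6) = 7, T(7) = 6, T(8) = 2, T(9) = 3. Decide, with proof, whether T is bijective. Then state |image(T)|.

9

The values 5, 1, 9, 8, 4, 7, 6, 2, 3 are a permutation of {1, 2, 3, 4, 5, 6, 7, 8, 9}: each element appears exactly once.
So T is injective and surjective, hence bijective.
The image of T is {1, 2, 3, 4, 5, 6, 7, 8, 9}, which has 9 elements.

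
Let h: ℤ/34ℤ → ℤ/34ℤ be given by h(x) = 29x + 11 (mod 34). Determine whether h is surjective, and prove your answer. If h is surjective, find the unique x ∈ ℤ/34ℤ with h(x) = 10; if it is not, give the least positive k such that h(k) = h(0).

7

By definition, h is surjective if every y in the codomain equals h(x) for some x in the domain.
Since gcd(29, 34) = 1, 29 is invertible modulo 34. Euclid's algorithm: 34 = 1·29 + 5, 29 = 5·5 + 4, 5 = 1·4 + 1; back-substituting gives 1 = 27·29 − 23·34, so 29⁻¹ ≡ 27 (mod 34).
For any y ∈ ℤ/34ℤ, x = 27(y − 11) mod 34 satisfies h(x) = 29·27(y − 11) + 11 ≡ y (since 29·27 ≡ 1 mod 34). So every y has a preimage.
So h is surjective.
Since h is surjective, we compute h⁻¹(10): solve 29x + 11 ≡ 10 (mod 34), i.e. 29x ≡ 33 (mod 34).
Multiplying by 29⁻¹ = 27 gives x ≡ 27·33 = 891 = 26·34 + 7 ≡ 7 (mod 34).
Check: h(7) = 29·7 + 11 = 214 = 6·34 + 10 ≡ 10 (mod 34).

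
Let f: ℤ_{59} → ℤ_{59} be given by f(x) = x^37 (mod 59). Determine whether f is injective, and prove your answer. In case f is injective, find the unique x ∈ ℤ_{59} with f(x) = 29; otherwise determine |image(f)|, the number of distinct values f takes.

Since 59 is prime, the nonzero elements of ℤ_{59} form a cyclic group of order 58.
As gcd(37, 58) = 1, raising to the 37th power is a bijection on this group: if x_1^37 ≡ x_2^37 then (x_1x_2^{−1})^37 = 1, and the only element of order dividing gcd(37, 58) = 1 is 1, so x_1 = x_2.
With f(0) = 0 this makes f injective on all of ℤ_{59}, hence bijective (finite equal-size domain and codomain). In particular f is injective.
Since f is injective, we find the preimage of 29. The inverse of x ↦ x^37 on (ℤ_{59})^× is x ↦ x^11, because 37·11 = 407 = 7·58 + 1 ≡ 1 (mod 58) and x^{58} = 1 for x ≠ 0 (Fermat). So f⁻¹(29) = 29^11 mod 59.
Repeated squaring mod 59: 29^1 ≡ 29, 29^2 ≡ 29² = 841 ≡ 15, 29^4 ≡ 15² = 225 ≡ 48, 29^8 ≡ 48² = 2304 ≡ 3. Since 11 = 8 + 2 + 1, 29^11 ≡ 3·15·29: 3·15 = 45, then 45·29 = 1305 ≡ 7. So 29^11 ≡ 7 (mod 59).
Hence f⁻¹(29) = 7.

7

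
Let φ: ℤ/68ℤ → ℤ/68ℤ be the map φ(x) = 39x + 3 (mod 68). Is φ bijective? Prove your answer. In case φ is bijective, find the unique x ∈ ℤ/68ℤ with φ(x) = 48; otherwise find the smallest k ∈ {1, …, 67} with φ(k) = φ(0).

43

If φ(a) = φ(b), then 39a ≡ 39b (mod 68). Because gcd(39, 68) = 1, we may cancel 39 to get a ≡ b (mod 68).
We now compute 39⁻¹ mod 68 explicitly. Euclid's algorithm: 68 = 1·39 + 29, 39 = 1·29 + 10, 29 = 2·10 + 9, 10 = 1·9 + 1; back-substituting gives 1 = 7·39 − 4·68, so 39⁻¹ ≡ 7 (mod 68).
For any y ∈ ℤ/68ℤ, x = 7(y − 3) mod 68 satisfies φ(x) = 39·7(y − 3) + 3 ≡ y (since 39·7 ≡ 1 mod 68). So every y has a preimage.
Therefore φ is bijective.
Since φ is bijective, we find φ⁻¹(48): we need 39x ≡ 48 − 3 ≡ 45 (mod 68). Using 39⁻¹ = 7: x ≡ 7·45 = 315 = 4·68 + 43, so x = 43.
Check: φ(43) = 39·43 + 3 = 1680 = 24·68 + 48 ≡ 48 (mod 68).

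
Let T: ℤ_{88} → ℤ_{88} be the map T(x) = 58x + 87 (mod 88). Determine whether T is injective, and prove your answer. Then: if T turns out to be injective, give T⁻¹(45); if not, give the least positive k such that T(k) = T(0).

44

Recall that T is injective if T(u) = T(v) implies u = v.
We have gcd(58, 88) = 2 > 1. Taking u = 0 and v = 44: T(0) = 87 and T(44) = 58·44 + 87 = 2639 ≡ 87 (mod 88).
So T(0) = T(44) while 0 ≠ 44, so T is not injective.
Since T is not injective, we find the least positive k with T(k) = T(0): this means 58k ≡ 0 (mod 88), i.e. 88 ∣ 58k. Since gcd(58, 88) = 2, dividing through by 2 this holds exactly when 44 ∣ 29k, and as gcd(29, 44) = 1, exactly when 44 ∣ k.
The smallest positive such k is 44.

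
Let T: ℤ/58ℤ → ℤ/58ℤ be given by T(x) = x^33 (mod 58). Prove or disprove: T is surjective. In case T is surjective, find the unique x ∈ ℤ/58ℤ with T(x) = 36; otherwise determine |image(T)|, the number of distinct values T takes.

24

Computing x^33 mod 58 for each x (by repeated squaring, reducing mod 58 at every step), the values T(0), T(1), …, T(57) are: 0, 1, 32, 11, 38, 51, 4, 45, 56, 5, 8, 43, 12, 35, 48, 39, 52, 17, 44, 21, 24, 31, 42, 25, 36, 49, 18, 55, 28, 29, 30, 3, 40, 9, 22, 33, 16, 27, 34, 37, 14, 41, 6, 19, 10, 23, 46, 15, 50, 53, 2, 13, 54, 7, 20, 47, 26, 57.
Every element of ℤ/58ℤ appears exactly once in this list, so T is a bijection, and in particular surjective.
Since T is surjective, we read off the preimage of 36 from the same table: T(24) = 36, so T⁻¹(36) = 24.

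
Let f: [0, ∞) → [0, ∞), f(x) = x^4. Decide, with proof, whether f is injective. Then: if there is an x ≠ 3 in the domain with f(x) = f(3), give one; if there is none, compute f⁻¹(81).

On [0, ∞), x ↦ x^4 is strictly increasing, so f(u) = f(v) forces u = v. So f is injective.
Since x ↦ x^4 is strictly increasing on [0, ∞), it is injective there, so no x ≠ 3 in the domain has f(x) = f(3). We therefore compute f⁻¹(81) = 81^{1/4} = 3 (indeed 3^4 = 81).

3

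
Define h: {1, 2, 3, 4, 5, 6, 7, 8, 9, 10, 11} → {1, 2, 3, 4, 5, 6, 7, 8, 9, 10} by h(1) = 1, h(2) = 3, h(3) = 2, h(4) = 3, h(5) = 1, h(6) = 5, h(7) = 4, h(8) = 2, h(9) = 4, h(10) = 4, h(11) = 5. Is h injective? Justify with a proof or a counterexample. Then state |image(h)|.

h(2) = 3 = h(4) with 2 ≠ 4, so h is not injective.
The image of h is {1, 2, 3, 4, 5}, which has 5 elements.

5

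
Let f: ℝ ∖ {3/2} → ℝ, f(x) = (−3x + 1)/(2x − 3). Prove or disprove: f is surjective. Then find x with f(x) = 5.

16/13

If f(x) = −3/2, cross-multiplying gives 2(−3x + 1) = −3(2x − 3), which simplifies to 2 = 9 — false.  So −3/2 has no preimage and f is not surjective.
Solving f(x) = 5: cross-multiplying gives −3x + 1 = 5(2x − 3), which rearranges to −13x = −16, so x = 16/13.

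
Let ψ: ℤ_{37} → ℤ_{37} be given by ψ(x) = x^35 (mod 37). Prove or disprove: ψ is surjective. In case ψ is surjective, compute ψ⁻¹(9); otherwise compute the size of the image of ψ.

Since 37 is prime, the nonzero elements of ℤ_{37} form a cyclic group of order 36.
As gcd(35, 36) = 1, raising to the 35th power is a bijection on this group: if a^35 ≡ b^35 then (ab^{−1})^35 = 1, and the only element of order dividing gcd(35, 36) = 1 is 1, so a = b.
With ψ(0) = 0 this makes ψ injective on all of ℤ_{37}, hence bijective (finite equal-size domain and codomain). In particular ψ is surjective.
Since ψ is surjective, we find the preimage of 9. The inverse of x ↦ x^35 on (ℤ_{37})^× is x ↦ x^35, because 35·35 = 1225 = 34·36 + 1 ≡ 1 (mod 36) and x^{36} = 1 for x ≠ 0 (Fermat). So ψ⁻¹(9) = 9^35 mod 37.
Repeated squaring mod 37: 9^1 ≡ 9, 9^2 ≡ 9² = 81 ≡ 7, 9^4 ≡ 7² = 49 ≡ 12, 9^8 ≡ 12² = 144 ≡ 33, 9^16 ≡ 33² = 1089 ≡ 16, 9^32 ≡ 16² = 256 ≡ 34. Since 35 = 32 + 2 + 1, 9^35 ≡ 34·7·9: 34·7 = 238 ≡ 16, then 16·9 = 144 ≡ 33. So 9^35 ≡ 33 (mod 37).
Hence ψ⁻¹(9) = 33.

33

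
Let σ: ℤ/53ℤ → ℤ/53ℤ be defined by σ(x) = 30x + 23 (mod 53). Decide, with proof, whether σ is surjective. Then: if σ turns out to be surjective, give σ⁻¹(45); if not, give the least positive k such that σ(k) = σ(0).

Since gcd(30, 53) = 1, 30 is invertible modulo 53. Euclid's algorithm: 53 = 1·30 + 23, 30 = 1·23 + 7, 23 = 3·7 + 2, 7 = 3·2 + 1; back-substituting gives 1 = 23·30 − 13·53, so 30⁻¹ ≡ 23 (mod 53).
For any y ∈ ℤ/53ℤ, x = 23(y − 23) mod 53 satisfies σ(x) = 30·23(y − 23) + 23 ≡ y (since 30·23 ≡ 1 mod 53). So every y has a preimage.
Hence σ is surjective.
Since σ is surjective, we compute σ⁻¹(45): solve 30x + 23 ≡ 45 (mod 53), i.e. 30x ≡ 22 (mod 53).
Multiplying by 30⁻¹ = 23 gives x ≡ 23·22 = 506 = 9·53 + 29 ≡ 29 (mod 53).
Check: σ(29) = 30·29 + 23 = 893 = 16·53 + 45 ≡ 45 (mod 53).

29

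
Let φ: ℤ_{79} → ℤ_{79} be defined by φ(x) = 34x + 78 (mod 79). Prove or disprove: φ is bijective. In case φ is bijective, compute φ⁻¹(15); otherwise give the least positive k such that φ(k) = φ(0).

33

Suppose φ(u) = φ(v) in ℤ_{79}. Then 34u + 78 ≡ 34v + 78 (mod 79), so 34(u − v) ≡ 0 (mod 79).
Since gcd(34, 79) = 1, 34 is invertible modulo 79, so u − v ≡ 0 (mod 79), i.e. u = v.
We now compute 34⁻¹ mod 79 explicitly. Euclid's algorithm: 79 = 2·34 + 11, 34 = 3·11 + 1; back-substituting gives 1 = 7·34 − 3·79, so 34⁻¹ ≡ 7 (mod 79).
Then y ↦ 7(y − 78) is a two-sided inverse to φ, so every y ∈ ℤ_{79} has a preimage.
So φ is bijective.
Since φ is bijective, we compute φ⁻¹(15): solve 34x + 78 ≡ 15 (mod 79), i.e. 34x ≡ 16 (mod 79).
Multiplying by 34⁻¹ = 7 gives x ≡ 7·16 = 112 = 1·79 + 33 ≡ 33 (mod 79).
Check: φ(33) = 34·33 + 78 = 1200 = 15·79 + 15 ≡ 15 (mod 79).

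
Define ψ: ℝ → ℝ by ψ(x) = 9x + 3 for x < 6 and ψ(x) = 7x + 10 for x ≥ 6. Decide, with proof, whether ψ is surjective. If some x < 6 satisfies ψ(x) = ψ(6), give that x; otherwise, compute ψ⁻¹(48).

49/9

Both pieces are strictly increasing (slopes 9 and 7), so each is injective on its own interval.
The left piece maps (−∞, 6) onto (−∞, 57); the right piece maps [6, ∞) onto [52, ∞).
The union (−∞, 57) ∪ [52, ∞) covers ℝ, so ψ is surjective.
For the follow-up: the images overlap, so an x < 6 with ψ(x) = ψ(6) exists. ψ(6) = 52; solving 9x + 3 = 52 for x < 6 gives x = (52 − 3)/9 = 49/9.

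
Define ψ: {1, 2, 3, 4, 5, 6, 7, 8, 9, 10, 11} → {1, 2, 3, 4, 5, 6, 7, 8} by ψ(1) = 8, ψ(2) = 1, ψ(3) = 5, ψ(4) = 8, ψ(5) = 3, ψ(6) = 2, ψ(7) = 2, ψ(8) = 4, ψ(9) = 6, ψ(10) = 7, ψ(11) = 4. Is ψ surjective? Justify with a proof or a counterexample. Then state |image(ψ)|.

Every element of the codomain has a preimage: 1 = ψ(2), 2 = ψ(6), 3 = ψ(5), 4 = ψ(8), 5 = ψ(3), 6 = ψ(9), 7 = ψ(10), 8 = ψ(1).
So ψ is surjective.
The image of ψ is {1, 2, 3, 4, 5, 6, 7, 8}, which has 8 elements.

8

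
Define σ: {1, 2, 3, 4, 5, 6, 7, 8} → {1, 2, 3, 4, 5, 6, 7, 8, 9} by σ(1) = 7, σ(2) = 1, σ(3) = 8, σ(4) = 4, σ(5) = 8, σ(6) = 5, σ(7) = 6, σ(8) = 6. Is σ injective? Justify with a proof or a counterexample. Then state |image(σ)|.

6

σ(3) = 8 = σ(5) with 3 ≠ 5, so σ is not injective.
The image of σ is {1, 4, 5, 6, 7, 8}, which has 6 elements.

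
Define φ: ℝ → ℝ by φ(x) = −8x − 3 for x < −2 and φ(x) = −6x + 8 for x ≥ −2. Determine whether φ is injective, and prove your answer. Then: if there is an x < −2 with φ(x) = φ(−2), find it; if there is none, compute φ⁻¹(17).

-23/8

Both pieces are strictly decreasing (slopes −8 and −6), so each is injective on its own interval.
The left piece maps (−∞, −2) onto (13, ∞); the right piece maps [−2, ∞) onto (−∞, 20].
These images overlap. In particular φ(−2) = 20 (right piece), and solving −8x − 3 = 20 on the left piece gives x = −23/8 < −2.
So φ(−23/8) = φ(−2) with −23/8 ≠ −2, and φ is not injective. This x = −23/8 is the requested value below −2.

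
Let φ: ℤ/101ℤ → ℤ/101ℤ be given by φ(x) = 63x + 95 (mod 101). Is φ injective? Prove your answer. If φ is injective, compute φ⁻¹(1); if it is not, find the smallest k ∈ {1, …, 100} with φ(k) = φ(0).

45

By definition, injectivity means: for all x_1, x_2 in the domain, φ(x_1) = φ(x_2) implies x_1 = x_2.
Suppose φ(x_1) = φ(x_2) in ℤ/101ℤ. Then 63x_1 + 95 ≡ 63x_2 + 95 (mod 101), thus 63(x_1 − x_2) ≡ 0 (mod 101).
Since gcd(63, 101) = 1, 63 is invertible modulo 101, so x_1 − x_2 ≡ 0 (mod 101), i.e. x_1 = x_2.
So φ is injective.
We now compute 63⁻¹ mod 101 explicitly. Euclid's algorithm: 101 = 1·63 + 38, 63 = 1·38 + 25, 38 = 1·25 + 13, 25 = 1·13 + 12, 13 = 1·12 + 1; back-substituting gives 1 = 93·63 − 58·101, so 63⁻¹ ≡ 93 (mod 101).
Since φ is injective, we find φ⁻¹(1): we need 63x ≡ 1 − 95 ≡ 7 (mod 101). Using 63⁻¹ = 93: x ≡ 93·7 = 651 = 6·101 + 45, so x = 45.
Check: φ(45) = 63·45 + 95 = 2930 = 29·101 + 1 ≡ 1 (mod 101).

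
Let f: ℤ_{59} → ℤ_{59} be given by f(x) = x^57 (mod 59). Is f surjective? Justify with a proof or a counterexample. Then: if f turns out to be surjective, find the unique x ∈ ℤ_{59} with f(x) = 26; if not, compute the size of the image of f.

25

Since 59 is prime, the nonzero elements of ℤ_{59} form a cyclic group of order 58.
As gcd(57, 58) = 1, raising to the 57th power is a bijection on this group: if s^57 ≡ t^57 then (st^{−1})^57 = 1, and the only element of order dividing gcd(57, 58) = 1 is 1, so s = t.
With f(0) = 0 this makes f injective on all of ℤ_{59}, hence bijective (finite equal-size domain and codomain). In particular f is surjective.
Since f is surjective, we find the preimage of 26. The inverse of x ↦ x^57 on (ℤ_{59})^× is x ↦ x^57, because 57·57 = 3249 = 56·58 + 1 ≡ 1 (mod 58) and x^{58} = 1 for x ≠ 0 (Fermat). So f⁻¹(26) = 26^57 mod 59.
Repeated squaring mod 59: 26^1 ≡ 26, 26^2 ≡ 26² = 676 ≡ 27, 26^4 ≡ 27² = 729 ≡ 21, 26^8 ≡ 21² = 441 ≡ 28, 26^16 ≡ 28² = 784 ≡ 17, 26^32 ≡ 17² = 289 ≡ 53. Since 57 = 32 + 16 + 8 + 1, 26^57 ≡ 53·17·28·26: 53·17 = 901 ≡ 16, then 16·28 = 448 ≡ 35, then 35·26 = 910 ≡ 25. So 26^57 ≡ 25 (mod 59).
Hence f⁻¹(26) = 25.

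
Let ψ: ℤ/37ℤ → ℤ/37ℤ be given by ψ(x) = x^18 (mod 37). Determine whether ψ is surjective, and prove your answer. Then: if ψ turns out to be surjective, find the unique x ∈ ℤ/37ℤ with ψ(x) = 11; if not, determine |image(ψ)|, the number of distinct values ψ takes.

3

ψ(1) = 1^18 = 1.
ψ(3): Repeated squaring mod 37: 3^1 ≡ 3, 3^2 ≡ 3² = 9, 3^4 ≡ 9² = 81 ≡ 7, 3^8 ≡ 7² = 49 ≡ 12, 3^16 ≡ 12² = 144 ≡ 33. Since 18 = 16 + 2, 3^18 ≡ 33·9: 33·9 = 297 ≡ 1. So 3^18 ≡ 1 (mod 37).
So ψ(1) = ψ(3) = 1 while 1 ≠ 3, therefore ψ is not injective.
A non-injective map from the 37-element set ℤ/37ℤ to itself takes at most 36 distinct values, so it cannot be surjective. Hence ψ is not surjective.
Since ψ is not surjective, we determine |image(ψ)|. Computing x^18 mod 37 for each x (by repeated squaring, reducing mod 37 at every step), the values ψ(0), ψ(1), …, ψ(36) are: 0, 1, 36, 1, 1, 36, 36, 1, 36, 1, 1, 1, 1, 36, 36, 36, 1, 36, 36, 36, 36, 1, 36, 36, 36, 1, 1, 1, 1, 36, 1, 36, 36, 1, 1, 36, 1.
The distinct values are {0, 1, 36}; there are 3 of them.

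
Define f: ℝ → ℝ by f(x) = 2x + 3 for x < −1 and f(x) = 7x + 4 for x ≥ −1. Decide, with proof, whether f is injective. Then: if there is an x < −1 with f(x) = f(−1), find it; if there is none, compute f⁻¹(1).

Both pieces are strictly increasing (slopes 2 and 7), so each is injective on its own interval.
The left piece maps (−∞, −1) onto (−∞, 1); the right piece maps [−1, ∞) onto [−3, ∞).
These images overlap. In particular f(−1) = −3 (right piece), and solving 2x + 3 = −3 on the left piece gives x = −3 < −1.
So f(−3) = f(−1) with −3 ≠ −1, and f is not injective. This x = −3 is the requested value below −1.

-3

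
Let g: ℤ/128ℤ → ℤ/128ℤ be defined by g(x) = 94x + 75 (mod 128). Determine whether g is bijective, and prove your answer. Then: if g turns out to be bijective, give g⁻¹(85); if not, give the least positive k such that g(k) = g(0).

64

Recall: g is injective if g(s) = g(t) implies s = t.
We have gcd(94, 128) = 2 > 1. Taking s = 0 and t = 64: g(0) = 75 and g(64) = 94·64 + 75 = 6091 ≡ 75 (mod 128).
So g(0) = g(64) while 0 ≠ 64, therefore g is not injective, hence not bijective.
Since g is not bijective, we find the least positive k with g(k) = g(0): this means 94k ≡ 0 (mod 128), i.e. 128 ∣ 94k. Since gcd(94, 128) = 2, dividing through by 2 this holds exactly when 64 ∣ 47k, and as gcd(47, 64) = 1, exactly when 64 ∣ k.
The smallest positive such k is 64.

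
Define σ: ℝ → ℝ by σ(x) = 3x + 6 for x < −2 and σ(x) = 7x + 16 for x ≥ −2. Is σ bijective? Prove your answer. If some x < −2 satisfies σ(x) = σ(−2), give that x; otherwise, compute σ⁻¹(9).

Both pieces are strictly increasing (slopes 3 and 7), so each is injective on its own interval.
The left piece maps (−∞, −2) onto (−∞, 0); the right piece maps [−2, ∞) onto [2, ∞).
The images leave a gap (0 has no preimage), so σ is not surjective, hence not bijective.
Because the two images are disjoint, no x < −2 has σ(x) = σ(−2), so we compute σ⁻¹(9): 9 lies in [2, ∞), so solve 7x + 16 = 9: x = (9 − 16)/7 = −1.

-1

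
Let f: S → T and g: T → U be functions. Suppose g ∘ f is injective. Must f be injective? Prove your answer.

Suppose f(a) = f(b). Applying g: (g ∘ f)(a) = (g ∘ f)(b). Since g ∘ f is injective, a = b. So f is injective.

injective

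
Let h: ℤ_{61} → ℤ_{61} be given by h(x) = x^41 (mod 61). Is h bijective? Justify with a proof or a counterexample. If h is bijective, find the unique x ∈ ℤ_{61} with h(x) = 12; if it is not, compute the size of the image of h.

15

Since 61 is prime, the nonzero elements of ℤ_{61} form a cyclic group of order 60.
As gcd(41, 60) = 1, raising to the 41st power is a bijection on this group: if x_1^41 ≡ x_2^41 then (x_1x_2^{−1})^41 = 1, and the only element of order dividing gcd(41, 60) = 1 is 1, so x_1 = x_2.
With h(0) = 0 this makes h injective on all of ℤ_{61}, hence bijective (finite equal-size domain and codomain). In particular h is bijective.
Since h is bijective, we find the preimage of 12. The inverse of x ↦ x^41 on (ℤ_{61})^× is x ↦ x^41, because 41·41 = 1681 = 28·60 + 1 ≡ 1 (mod 60) and x^{60} = 1 for x ≠ 0 (Fermat). So h⁻¹(12) = 12^41 mod 61.
Repeated squaring mod 61: 12^1 ≡ 12, 12^2 ≡ 12² = 144 ≡ 22, 12^4 ≡ 22² = 484 ≡ 57, 12^8 ≡ 57² = 3249 ≡ 16, 12^16 ≡ 16² = 256 ≡ 12, 12^32 ≡ 12² = 144 ≡ 22. Since 41 = 32 + 8 + 1, 12^41 ≡ 22·16·12: 22·16 = 352 ≡ 47, then 47·12 = 564 ≡ 15. So 12^41 ≡ 15 (mod 61).
Hence h⁻¹(12) = 15.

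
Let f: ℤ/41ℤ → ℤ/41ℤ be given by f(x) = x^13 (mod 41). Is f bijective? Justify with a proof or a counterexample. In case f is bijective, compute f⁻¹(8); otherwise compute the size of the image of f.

39

Since 41 is prime, the nonzero elements of ℤ/41ℤ form a cyclic group of order 40.
As gcd(13, 40) = 1, raising to the 13th power is a bijection on this group: if x_1^13 ≡ x_2^13 then (x_1x_2^{−1})^13 = 1, and the only element of order dividing gcd(13, 40) = 1 is 1, so x_1 = x_2.
With f(0) = 0 this makes f injective on all of ℤ/41ℤ, hence bijective (finite equal-size domain and codomain). In particular f is bijective.
Since f is bijective, we find the preimage of 8. The inverse of x ↦ x^13 on (ℤ/41ℤ)^× is x ↦ x^37, because 13·37 = 481 = 12·40 + 1 ≡ 1 (mod 40) and x^{40} = 1 for x ≠ 0 (Fermat). So f⁻¹(8) = 8^37 mod 41.
Repeated squaring mod 41: 8^1 ≡ 8, 8^2 ≡ 8² = 64 ≡ 23, 8^4 ≡ 23² = 529 ≡ 37, 8^8 ≡ 37² = 1369 ≡ 16, 8^16 ≡ 16² = 256 ≡ 10, 8^32 ≡ 10² = 100 ≡ 18. Since 37 = 32 + 4 + 1, 8^37 ≡ 18·37·8: 18·37 = 666 ≡ 10, then 10·8 = 80 ≡ 39. So 8^37 ≡ 39 (mod 41).
Hence f⁻¹(8) = 39.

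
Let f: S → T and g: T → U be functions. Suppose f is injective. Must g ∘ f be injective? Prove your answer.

not injective

No. Take S = T = U = {0, 1}, f = identity (injective), and g(x) = 0 for every x.
Then (g ∘ f)(0) = 0 = (g ∘ f)(1) with 0 ≠ 1, so g ∘ f is not injective.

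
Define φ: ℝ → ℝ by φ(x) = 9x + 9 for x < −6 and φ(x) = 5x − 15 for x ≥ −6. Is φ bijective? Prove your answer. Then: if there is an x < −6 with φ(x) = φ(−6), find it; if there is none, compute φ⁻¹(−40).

Both pieces are strictly increasing (slopes 9 and 5), so each is injective on its own interval.
The left piece maps (−∞, −6) onto (−∞, −45); the right piece maps [−6, ∞) onto [−45, ∞).
Since −45 = −45, the images partition ℝ: φ is injective and surjective, hence bijective.
Because the two images are disjoint, no x < −6 has φ(x) = φ(−6), so we compute φ⁻¹(−40): −40 lies in [−45, ∞), so solve 5x − 15 = −40: x = (−40 + 15)/5 = −5.

-5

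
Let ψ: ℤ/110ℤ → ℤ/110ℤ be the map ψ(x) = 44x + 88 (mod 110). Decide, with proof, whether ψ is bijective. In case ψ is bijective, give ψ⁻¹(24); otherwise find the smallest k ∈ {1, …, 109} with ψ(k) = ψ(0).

5

We have gcd(44, 110) = 22 > 1. Taking x_1 = 0 and x_2 = 5: ψ(0) = 88 and ψ(5) = 44·5 + 88 = 308 ≡ 88 (mod 110).
So ψ(0) = ψ(5) while 0 ≠ 5, therefore ψ is not injective, hence not bijective.
Since ψ is not bijective, we find the least positive k with ψ(k) = ψ(0): this means 44k ≡ 0 (mod 110), i.e. 110 ∣ 44k. Since gcd(44, 110) = 22, dividing through by 22 this holds exactly when 5 ∣ 2k, and as gcd(2, 5) = 1, exactly when 5 ∣ k.
The smallest positive such k is 5.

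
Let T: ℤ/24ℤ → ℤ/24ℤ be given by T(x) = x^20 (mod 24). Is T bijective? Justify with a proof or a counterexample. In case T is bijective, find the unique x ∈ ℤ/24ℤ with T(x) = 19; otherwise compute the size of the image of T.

4

T(2): Repeated squaring mod 24: 2^1 ≡ 2, 2^2 ≡ 2² = 4, 2^4 ≡ 4² = 16, 2^8 ≡ 16² = 256 ≡ 16, 2^16 ≡ 16² = 256 ≡ 16. Since 20 = 16 + 4, 2^20 ≡ 16·16: 16·16 = 256 ≡ 16. So 2^20 ≡ 16 (mod 24).
T(4): Repeated squaring mod 24: 4^1 ≡ 4, 4^2 ≡ 4² = 16, 4^4 ≡ 16² = 256 ≡ 16, 4^8 ≡ 16² = 256 ≡ 16, 4^16 ≡ 16² = 256 ≡ 16. Since 20 = 16 + 4, 4^20 ≡ 16·16: 16·16 = 256 ≡ 16. So 4^20 ≡ 16 (mod 24).
So T(2) = T(4) = 16 while 2 ≠ 4, hence T is not injective, hence not bijective.
Since T is not bijective, we determine |image(T)|. Computing x^20 mod 24 for each x (by repeated squaring, reducing mod 24 at every step), the values T(0), T(1), …, T(23) are: 0, 1, 16, 9, 16, 1, 0, 1, 16, 9, 16, 1, 0, 1, 16, 9, 16, 1, 0, 1, 16, 9, 16, 1.
The distinct values are {0, 1, 9, 16}; there are 4 of them.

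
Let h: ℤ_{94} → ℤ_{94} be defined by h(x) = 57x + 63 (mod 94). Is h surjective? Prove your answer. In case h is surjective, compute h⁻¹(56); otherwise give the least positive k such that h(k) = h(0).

Since gcd(57, 94) = 1, 57 is invertible modulo 94. Euclid's algorithm: 94 = 1·57 + 37, 57 = 1·37 + 20, 37 = 1·20 + 17, 20 = 1·17 + 3, 17 = 5·3 + 2, 3 = 1·2 + 1; back-substituting gives 1 = 33·57 − 20·94, so 57⁻¹ ≡ 33 (mod 94).
Then y ↦ 33(y − 63) is a two-sided inverse to h, so every y ∈ ℤ_{94} has a preimage.
Thus h is surjective.
Since h is surjective, we compute h⁻¹(56): solve 57x + 63 ≡ 56 (mod 94), i.e. 57x ≡ 87 (mod 94).
Multiplying by 57⁻¹ = 33 gives x ≡ 33·87 = 2871 = 30·94 + 51 ≡ 51 (mod 94).
Check: h(51) = 57·51 + 63 = 2970 = 31·94 + 56 ≡ 56 (mod 94).

51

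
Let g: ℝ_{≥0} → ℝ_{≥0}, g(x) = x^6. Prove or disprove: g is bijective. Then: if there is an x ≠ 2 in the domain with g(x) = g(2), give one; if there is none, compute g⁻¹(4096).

4

On ℝ_{≥0}, x ↦ x^6 is strictly increasing (injective) and for any y ∈ ℝ_{≥0} the 6th root y^{1/6} lies in ℝ_{≥0} (surjective). So g is bijective.
Since x ↦ x^6 is strictly increasing on ℝ_{≥0}, it is injective there, so no x ≠ 2 in the domain has g(x) = g(2). We therefore compute g⁻¹(4096) = 4096^{1/6} = 4 (indeed 4^6 = 4096).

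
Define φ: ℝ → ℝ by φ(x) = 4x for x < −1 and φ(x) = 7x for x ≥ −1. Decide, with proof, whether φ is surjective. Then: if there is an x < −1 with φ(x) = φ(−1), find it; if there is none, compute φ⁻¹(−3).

Both pieces are strictly increasing (slopes 4 and 7), so each is injective on its own interval.
The left piece maps (−∞, −1) onto (−∞, −4); the right piece maps [−1, ∞) onto [−7, ∞).
The union (−∞, −4) ∪ [−7, ∞) covers ℝ, so φ is surjective.
For the follow-up: the images overlap, so an x < −1 with φ(x) = φ(−1) exists. φ(−1) = −7; solving 4x = −7 for x < −1 gives x = (−7 − 0)/4 = −7/4.

-7/4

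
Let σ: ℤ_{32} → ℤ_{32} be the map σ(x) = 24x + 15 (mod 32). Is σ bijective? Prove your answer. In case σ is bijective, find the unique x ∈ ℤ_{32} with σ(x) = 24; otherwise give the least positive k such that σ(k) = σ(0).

4

Recall: σ is injective when σ(s) = σ(t) forces s = t.
We have gcd(24, 32) = 8 > 1. Taking s = 0 and t = 4: σ(0) = 15 and σ(4) = 24·4 + 15 = 111 ≡ 15 (mod 32).
So σ(0) = σ(4) while 0 ≠ 4, therefore σ is not injective, hence not bijective.
Since σ is not bijective, we find the least positive k with σ(k) = σ(0): this means 24k ≡ 0 (mod 32), i.e. 32 ∣ 24k. Since gcd(24, 32) = 8, dividing through by 8 this holds exactly when 4 ∣ 3k, and as gcd(3, 4) = 1, exactly when 4 ∣ k.
The smallest positive such k is 4.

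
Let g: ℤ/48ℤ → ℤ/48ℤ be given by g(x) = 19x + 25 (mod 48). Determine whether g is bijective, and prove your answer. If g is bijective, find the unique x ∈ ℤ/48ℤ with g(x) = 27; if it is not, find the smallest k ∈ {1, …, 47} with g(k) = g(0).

By definition, injectivity means: for all s, t in the domain, g(s) = g(t) implies s = t.
Suppose g(s) = g(t) in ℤ/48ℤ. Then 19s + 25 ≡ 19t + 25 (mod 48), so 19(s − t) ≡ 0 (mod 48).
Since gcd(19, 48) = 1, 19 is invertible modulo 48, hence s − t ≡ 0 (mod 48), i.e. s = t.
We now compute 19⁻¹ mod 48 explicitly. Euclid's algorithm: 48 = 2·19 + 10, 19 = 1·10 + 9, 10 = 1·9 + 1; back-substituting gives 1 = 43·19 − 17·48, so 19⁻¹ ≡ 43 (mod 48).
For any y ∈ ℤ/48ℤ, x = 43(y − 25) mod 48 satisfies g(x) = 19·43(y − 25) + 25 ≡ y (since 19·43 ≡ 1 mod 48). So every y has a preimage.
Therefore g is bijective.
Since g is bijective, we compute g⁻¹(27): solve 19x + 25 ≡ 27 (mod 48), i.e. 19x ≡ 2 (mod 48).
Multiplying by 19⁻¹ = 43 gives x ≡ 43·2 = 86 = 1·48 + 38 ≡ 38 (mod 48).
Check: g(38) = 19·38 + 25 = 747 = 15·48 + 27 ≡ 27 (mod 48).

38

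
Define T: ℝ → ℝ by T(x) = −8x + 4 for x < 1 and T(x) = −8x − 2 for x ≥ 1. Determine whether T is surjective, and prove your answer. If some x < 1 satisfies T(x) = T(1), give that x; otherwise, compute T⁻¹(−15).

Both pieces are strictly decreasing (slopes −8 and −8), so each is injective on its own interval.
The left piece maps (−∞, 1) onto (−4, ∞); the right piece maps [1, ∞) onto (−∞, −10].
The union (−4, ∞) ∪ (−∞, −10] omits the interval between −4 and −10; in particular −4 has no preimage. So T is not surjective.
Because the two images are disjoint, no x < 1 has T(x) = T(1), so we compute T⁻¹(−15): −15 lies in (−∞, −10], so solve −8x − 2 = −15: x = (−15 + 2)/(−8) = 13/8.

13/8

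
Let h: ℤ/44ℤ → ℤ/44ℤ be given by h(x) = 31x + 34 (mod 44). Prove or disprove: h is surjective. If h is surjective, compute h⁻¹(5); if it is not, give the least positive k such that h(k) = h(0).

9

Since gcd(31, 44) = 1, 31 is invertible modulo 44. Euclid's algorithm: 44 = 1·31 + 13, 31 = 2·13 + 5, 13 = 2·5 + 3, 5 = 1·3 + 2, 3 = 1·2 + 1; back-substituting gives 1 = 27·31 − 19·44, so 31⁻¹ ≡ 27 (mod 44).
Then y ↦ 27(y − 34) is a two-sided inverse to h, so every y ∈ ℤ/44ℤ has a preimage.
Thus h is surjective.
Since h is surjective, we find h⁻¹(5): we need 31x ≡ 5 − 34 ≡ 15 (mod 44). Using 31⁻¹ = 27: x ≡ 27·15 = 405 = 9·44 + 9, so x = 9.
Check: h(9) = 31·9 + 34 = 313 = 7·44 + 5 ≡ 5 (mod 44).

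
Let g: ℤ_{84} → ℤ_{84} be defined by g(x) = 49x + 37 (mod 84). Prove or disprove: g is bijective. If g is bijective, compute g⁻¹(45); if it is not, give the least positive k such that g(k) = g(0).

12

We have gcd(49, 84) = 7 > 1. Taking u = 0 and v = 12: g(0) = 37 and g(12) = 49·12 + 37 = 625 ≡ 37 (mod 84).
So g(0) = g(12) while 0 ≠ 12, so g is not injective, hence not bijective.
Since g is not bijective, we find the least positive k with g(k) = g(0): this means 49k ≡ 0 (mod 84), i.e. 84 ∣ 49k. Since gcd(49, 84) = 7, dividing through by 7 this holds exactly when 12 ∣ 7k, and as gcd(7, 12) = 1, exactly when 12 ∣ k.
The smallest positive such k is 12.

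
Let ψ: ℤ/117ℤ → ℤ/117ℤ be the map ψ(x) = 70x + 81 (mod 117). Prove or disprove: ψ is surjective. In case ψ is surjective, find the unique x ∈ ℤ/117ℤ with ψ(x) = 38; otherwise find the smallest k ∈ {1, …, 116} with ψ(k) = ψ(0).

98

Since gcd(70, 117) = 1, 70 is invertible modulo 117. Euclid's algorithm: 117 = 1·70 + 47, 70 = 1·47 + 23, 47 = 2·23 + 1; back-substituting gives 1 = 112·70 − 67·117, so 70⁻¹ ≡ 112 (mod 117).
Then y ↦ 112(y − 81) is a two-sided inverse to ψ, so every y ∈ ℤ/117ℤ has a preimage.
So ψ is surjective.
Since ψ is surjective, we find ψ⁻¹(38): we need 70x ≡ 38 − 81 ≡ 74 (mod 117). Using 70⁻¹ = 112: x ≡ 112·74 = 8288 = 70·117 + 98, so x = 98.
Check: ψ(98) = 70·98 + 81 = 6941 = 59·117 + 38 ≡ 38 (mod 117).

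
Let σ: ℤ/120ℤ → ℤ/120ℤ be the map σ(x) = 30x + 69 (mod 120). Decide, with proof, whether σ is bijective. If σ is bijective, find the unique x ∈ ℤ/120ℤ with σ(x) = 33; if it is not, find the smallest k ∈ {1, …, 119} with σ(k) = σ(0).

4

We have gcd(30, 120) = 30 > 1. Taking x_1 = 0 and x_2 = 4: σ(0) = 69 and σ(4) = 30·4 + 69 = 189 ≡ 69 (mod 120).
So σ(0) = σ(4) while 0 ≠ 4, thus σ is not injective, hence not bijective.
Since σ is not bijective, we find the least positive k with σ(k) = σ(0): this means 30k ≡ 0 (mod 120), i.e. 120 ∣ 30k. Since gcd(30, 120) = 30, dividing through by 30 this holds exactly when 4 ∣ k.
The smallest positive such k is 4.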